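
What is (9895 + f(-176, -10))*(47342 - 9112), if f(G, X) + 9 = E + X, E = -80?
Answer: 374501080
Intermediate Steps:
f(G, X) = -89 + X (f(G, X) = -9 + (-80 + X) = -89 + X)
(9895 + f(-176, -10))*(47342 - 9112) = (9895 + (-89 - 10))*(47342 - 9112) = (9895 - 99)*38230 = 9796*38230 = 374501080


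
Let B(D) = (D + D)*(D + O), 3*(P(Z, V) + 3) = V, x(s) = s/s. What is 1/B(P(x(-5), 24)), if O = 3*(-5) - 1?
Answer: -1/110 ≈ -0.0090909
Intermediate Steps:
x(s) = 1
O = -16 (O = -15 - 1 = -16)
P(Z, V) = -3 + V/3
B(D) = 2*D*(-16 + D) (B(D) = (D + D)*(D - 16) = (2*D)*(-16 + D) = 2*D*(-16 + D))
1/B(P(x(-5), 24)) = 1/(2*(-3 + (⅓)*24)*(-16 + (-3 + (⅓)*24))) = 1/(2*(-3 + 8)*(-16 + (-3 + 8))) = 1/(2*5*(-16 + 5)) = 1/(2*5*(-11)) = 1/(-110) = -1/110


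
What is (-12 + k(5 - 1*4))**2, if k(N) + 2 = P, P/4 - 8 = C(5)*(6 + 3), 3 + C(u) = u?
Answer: 8100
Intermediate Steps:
C(u) = -3 + u
P = 104 (P = 32 + 4*((-3 + 5)*(6 + 3)) = 32 + 4*(2*9) = 32 + 4*18 = 32 + 72 = 104)
k(N) = 102 (k(N) = -2 + 104 = 102)
(-12 + k(5 - 1*4))**2 = (-12 + 102)**2 = 90**2 = 8100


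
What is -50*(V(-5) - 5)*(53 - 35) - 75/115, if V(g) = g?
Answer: 206985/23 ≈ 8999.3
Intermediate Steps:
-50*(V(-5) - 5)*(53 - 35) - 75/115 = -50*(-5 - 5)*(53 - 35) - 75/115 = -(-500)*18 - 75*1/115 = -50*(-180) - 15/23 = 9000 - 15/23 = 206985/23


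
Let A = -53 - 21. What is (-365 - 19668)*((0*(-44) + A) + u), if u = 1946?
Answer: -37501776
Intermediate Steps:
A = -74
(-365 - 19668)*((0*(-44) + A) + u) = (-365 - 19668)*((0*(-44) - 74) + 1946) = -20033*((0 - 74) + 1946) = -20033*(-74 + 1946) = -20033*1872 = -37501776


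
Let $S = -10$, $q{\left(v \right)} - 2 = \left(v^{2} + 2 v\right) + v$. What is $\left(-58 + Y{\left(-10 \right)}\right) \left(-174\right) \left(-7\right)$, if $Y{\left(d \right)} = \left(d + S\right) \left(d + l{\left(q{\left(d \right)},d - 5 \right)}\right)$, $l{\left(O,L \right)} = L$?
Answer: $538356$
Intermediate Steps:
$q{\left(v \right)} = 2 + v^{2} + 3 v$ ($q{\left(v \right)} = 2 + \left(\left(v^{2} + 2 v\right) + v\right) = 2 + \left(v^{2} + 3 v\right) = 2 + v^{2} + 3 v$)
$Y{\left(d \right)} = \left(-10 + d\right) \left(-5 + 2 d\right)$ ($Y{\left(d \right)} = \left(d - 10\right) \left(d + \left(d - 5\right)\right) = \left(-10 + d\right) \left(d + \left(-5 + d\right)\right) = \left(-10 + d\right) \left(-5 + 2 d\right)$)
$\left(-58 + Y{\left(-10 \right)}\right) \left(-174\right) \left(-7\right) = \left(-58 + \left(50 - -250 + 2 \left(-10\right)^{2}\right)\right) \left(-174\right) \left(-7\right) = \left(-58 + \left(50 + 250 + 2 \cdot 100\right)\right) \left(-174\right) \left(-7\right) = \left(-58 + \left(50 + 250 + 200\right)\right) \left(-174\right) \left(-7\right) = \left(-58 + 500\right) \left(-174\right) \left(-7\right) = 442 \left(-174\right) \left(-7\right) = \left(-76908\right) \left(-7\right) = 538356$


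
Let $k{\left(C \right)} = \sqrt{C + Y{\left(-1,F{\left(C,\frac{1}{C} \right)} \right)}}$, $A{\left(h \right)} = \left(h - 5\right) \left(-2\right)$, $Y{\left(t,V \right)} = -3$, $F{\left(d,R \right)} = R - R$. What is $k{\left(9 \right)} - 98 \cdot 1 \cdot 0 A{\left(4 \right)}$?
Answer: $\sqrt{6} \approx 2.4495$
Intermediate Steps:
$F{\left(d,R \right)} = 0$
$A{\left(h \right)} = 10 - 2 h$ ($A{\left(h \right)} = \left(-5 + h\right) \left(-2\right) = 10 - 2 h$)
$k{\left(C \right)} = \sqrt{-3 + C}$ ($k{\left(C \right)} = \sqrt{C - 3} = \sqrt{-3 + C}$)
$k{\left(9 \right)} - 98 \cdot 1 \cdot 0 A{\left(4 \right)} = \sqrt{-3 + 9} - 98 \cdot 1 \cdot 0 \left(10 - 8\right) = \sqrt{6} - 98 \cdot 0 \left(10 - 8\right) = \sqrt{6} - 98 \cdot 0 \cdot 2 = \sqrt{6} - 0 = \sqrt{6} + 0 = \sqrt{6}$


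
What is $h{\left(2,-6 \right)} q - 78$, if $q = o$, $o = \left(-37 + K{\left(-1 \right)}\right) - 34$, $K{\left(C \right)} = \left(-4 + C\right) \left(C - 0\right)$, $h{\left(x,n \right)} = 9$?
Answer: $-672$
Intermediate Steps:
$K{\left(C \right)} = C \left(-4 + C\right)$ ($K{\left(C \right)} = \left(-4 + C\right) \left(C + 0\right) = \left(-4 + C\right) C = C \left(-4 + C\right)$)
$o = -66$ ($o = \left(-37 - \left(-4 - 1\right)\right) - 34 = \left(-37 - -5\right) - 34 = \left(-37 + 5\right) - 34 = -32 - 34 = -66$)
$q = -66$
$h{\left(2,-6 \right)} q - 78 = 9 \left(-66\right) - 78 = -594 - 78 = -672$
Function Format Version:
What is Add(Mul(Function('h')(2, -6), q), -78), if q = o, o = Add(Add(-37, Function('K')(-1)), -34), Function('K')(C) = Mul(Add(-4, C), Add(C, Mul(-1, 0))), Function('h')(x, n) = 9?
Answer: -672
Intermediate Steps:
Function('K')(C) = Mul(C, Add(-4, C)) (Function('K')(C) = Mul(Add(-4, C), Add(C, 0)) = Mul(Add(-4, C), C) = Mul(C, Add(-4, C)))
o = -66 (o = Add(Add(-37, Mul(-1, Add(-4, -1))), -34) = Add(Add(-37, Mul(-1, -5)), -34) = Add(Add(-37, 5), -34) = Add(-32, -34) = -66)
q = -66
Add(Mul(Function('h')(2, -6), q), -78) = Add(Mul(9, -66), -78) = Add(-594, -78) = -672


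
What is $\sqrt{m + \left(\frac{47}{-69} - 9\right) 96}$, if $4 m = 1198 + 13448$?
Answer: $\frac{\sqrt{5781142}}{46} \approx 52.27$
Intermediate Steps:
$m = \frac{7323}{2}$ ($m = \frac{1198 + 13448}{4} = \frac{1}{4} \cdot 14646 = \frac{7323}{2} \approx 3661.5$)
$\sqrt{m + \left(\frac{47}{-69} - 9\right) 96} = \sqrt{\frac{7323}{2} + \left(\frac{47}{-69} - 9\right) 96} = \sqrt{\frac{7323}{2} + \left(47 \left(- \frac{1}{69}\right) - 9\right) 96} = \sqrt{\frac{7323}{2} + \left(- \frac{47}{69} - 9\right) 96} = \sqrt{\frac{7323}{2} - \frac{21376}{23}} = \sqrt{\frac{125677}{46}} = \frac{\sqrt{5781142}}{46}$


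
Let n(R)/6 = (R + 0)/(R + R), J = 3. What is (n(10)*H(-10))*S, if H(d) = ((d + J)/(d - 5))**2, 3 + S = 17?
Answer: 686/75 ≈ 9.1467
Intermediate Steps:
S = 14 (S = -3 + 17 = 14)
n(R) = 3 (n(R) = 6*((R + 0)/(R + R)) = 6*(R/((2*R))) = 6*(R*(1/(2*R))) = 6*(1/2) = 3)
H(d) = (3 + d)**2/(-5 + d)**2 (H(d) = ((d + 3)/(d - 5))**2 = ((3 + d)/(-5 + d))**2 = (3 + d)**2/(-5 + d)**2)
(n(10)*H(-10))*S = (3*((3 - 10)**2/(-5 - 10)**2))*14 = (3*((-7)**2/(-15)**2))*14 = (3*((1/225)*49))*14 = (3*(49/225))*14 = (49/75)*14 = 686/75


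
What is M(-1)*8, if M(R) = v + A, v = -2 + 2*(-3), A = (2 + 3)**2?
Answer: 136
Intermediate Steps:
A = 25 (A = 5**2 = 25)
v = -8 (v = -2 - 6 = -8)
M(R) = 17 (M(R) = -8 + 25 = 17)
M(-1)*8 = 17*8 = 136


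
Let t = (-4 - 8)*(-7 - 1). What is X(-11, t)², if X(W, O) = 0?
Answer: 0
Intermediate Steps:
t = 96 (t = -12*(-8) = 96)
X(-11, t)² = 0² = 0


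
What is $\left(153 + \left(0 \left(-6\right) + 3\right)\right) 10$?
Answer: $1560$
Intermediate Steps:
$\left(153 + \left(0 \left(-6\right) + 3\right)\right) 10 = \left(153 + \left(0 + 3\right)\right) 10 = \left(153 + 3\right) 10 = 156 \cdot 10 = 1560$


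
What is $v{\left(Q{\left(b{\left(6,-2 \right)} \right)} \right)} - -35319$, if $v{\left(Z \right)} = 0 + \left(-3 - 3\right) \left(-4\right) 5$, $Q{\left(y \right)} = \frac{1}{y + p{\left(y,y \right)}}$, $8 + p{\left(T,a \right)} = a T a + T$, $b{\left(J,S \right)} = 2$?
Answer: $35439$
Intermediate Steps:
$p{\left(T,a \right)} = -8 + T + T a^{2}$ ($p{\left(T,a \right)} = -8 + \left(a T a + T\right) = -8 + \left(T a a + T\right) = -8 + \left(T a^{2} + T\right) = -8 + \left(T + T a^{2}\right) = -8 + T + T a^{2}$)
$Q{\left(y \right)} = \frac{1}{-8 + y^{3} + 2 y}$ ($Q{\left(y \right)} = \frac{1}{y + \left(-8 + y + y y^{2}\right)} = \frac{1}{y + \left(-8 + y + y^{3}\right)} = \frac{1}{-8 + y^{3} + 2 y}$)
$v{\left(Z \right)} = 120$ ($v{\left(Z \right)} = 0 + \left(-6\right) \left(-4\right) 5 = 0 + 24 \cdot 5 = 0 + 120 = 120$)
$v{\left(Q{\left(b{\left(6,-2 \right)} \right)} \right)} - -35319 = 120 - -35319 = 120 + 35319 = 35439$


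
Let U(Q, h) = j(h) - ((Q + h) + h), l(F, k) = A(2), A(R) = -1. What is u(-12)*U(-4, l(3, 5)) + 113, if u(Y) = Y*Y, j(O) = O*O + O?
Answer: 977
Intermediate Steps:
l(F, k) = -1
j(O) = O + O**2 (j(O) = O**2 + O = O + O**2)
u(Y) = Y**2
U(Q, h) = -Q - 2*h + h*(1 + h) (U(Q, h) = h*(1 + h) - ((Q + h) + h) = h*(1 + h) - (Q + 2*h) = h*(1 + h) + (-Q - 2*h) = -Q - 2*h + h*(1 + h))
u(-12)*U(-4, l(3, 5)) + 113 = (-12)**2*((-1)**2 - 1*(-4) - 1*(-1)) + 113 = 144*(1 + 4 + 1) + 113 = 144*6 + 113 = 864 + 113 = 977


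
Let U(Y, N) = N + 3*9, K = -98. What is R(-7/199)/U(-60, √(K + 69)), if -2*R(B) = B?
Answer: 189/301684 - 7*I*√29/301684 ≈ 0.00062648 - 0.00012495*I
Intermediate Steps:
R(B) = -B/2
U(Y, N) = 27 + N (U(Y, N) = N + 27 = 27 + N)
R(-7/199)/U(-60, √(K + 69)) = (-(-7)/(2*199))/(27 + √(-98 + 69)) = (-(-7)/(2*199))/(27 + √(-29)) = (-½*(-7/199))/(27 + I*√29) = 7/(398*(27 + I*√29))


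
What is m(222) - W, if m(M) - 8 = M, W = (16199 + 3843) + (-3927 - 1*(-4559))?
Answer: -20444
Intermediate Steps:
W = 20674 (W = 20042 + (-3927 + 4559) = 20042 + 632 = 20674)
m(M) = 8 + M
m(222) - W = (8 + 222) - 1*20674 = 230 - 20674 = -20444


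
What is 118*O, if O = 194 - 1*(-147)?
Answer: 40238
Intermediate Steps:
O = 341 (O = 194 + 147 = 341)
118*O = 118*341 = 40238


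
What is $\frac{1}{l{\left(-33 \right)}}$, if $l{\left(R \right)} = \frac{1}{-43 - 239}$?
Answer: $-282$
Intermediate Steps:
$l{\left(R \right)} = - \frac{1}{282}$ ($l{\left(R \right)} = \frac{1}{-282} = - \frac{1}{282}$)
$\frac{1}{l{\left(-33 \right)}} = \frac{1}{- \frac{1}{282}} = -282$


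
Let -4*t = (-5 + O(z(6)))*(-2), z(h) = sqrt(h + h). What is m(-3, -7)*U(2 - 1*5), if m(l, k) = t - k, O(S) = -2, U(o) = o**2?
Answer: 63/2 ≈ 31.500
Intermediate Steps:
z(h) = sqrt(2)*sqrt(h) (z(h) = sqrt(2*h) = sqrt(2)*sqrt(h))
t = -7/2 (t = -(-5 - 2)*(-2)/4 = -(-7)*(-2)/4 = -1/4*14 = -7/2 ≈ -3.5000)
m(l, k) = -7/2 - k
m(-3, -7)*U(2 - 1*5) = (-7/2 - 1*(-7))*(2 - 1*5)**2 = (-7/2 + 7)*(2 - 5)**2 = (7/2)*(-3)**2 = (7/2)*9 = 63/2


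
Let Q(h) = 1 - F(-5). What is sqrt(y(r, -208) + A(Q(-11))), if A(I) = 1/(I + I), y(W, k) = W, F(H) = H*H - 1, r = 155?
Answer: sqrt(327934)/46 ≈ 12.449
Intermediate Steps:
F(H) = -1 + H**2 (F(H) = H**2 - 1 = -1 + H**2)
Q(h) = -23 (Q(h) = 1 - (-1 + (-5)**2) = 1 - (-1 + 25) = 1 - 1*24 = 1 - 24 = -23)
A(I) = 1/(2*I)
sqrt(y(r, -208) + A(Q(-11))) = sqrt(155 + (1/2)/(-23)) = sqrt(155 + (1/2)*(-1/23)) = sqrt(155 - 1/46) = sqrt(7129/46) = sqrt(327934)/46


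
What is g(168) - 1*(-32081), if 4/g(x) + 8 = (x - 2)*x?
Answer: 223604571/6970 ≈ 32081.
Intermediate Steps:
g(x) = 4/(-8 + x*(-2 + x)) (g(x) = 4/(-8 + (x - 2)*x) = 4/(-8 + (-2 + x)*x) = 4/(-8 + x*(-2 + x)))
g(168) - 1*(-32081) = 4/(-8 + 168² - 2*168) - 1*(-32081) = 4/(-8 + 28224 - 336) + 32081 = 4/27880 + 32081 = 4*(1/27880) + 32081 = 1/6970 + 32081 = 223604571/6970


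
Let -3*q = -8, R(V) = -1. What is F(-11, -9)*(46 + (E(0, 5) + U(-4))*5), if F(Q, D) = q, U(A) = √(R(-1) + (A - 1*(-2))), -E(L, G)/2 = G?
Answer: -32/3 + 40*I*√3/3 ≈ -10.667 + 23.094*I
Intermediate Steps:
E(L, G) = -2*G
q = 8/3 (q = -⅓*(-8) = 8/3 ≈ 2.6667)
U(A) = √(1 + A) (U(A) = √(-1 + (A - 1*(-2))) = √(-1 + (A + 2)) = √(-1 + (2 + A)) = √(1 + A))
F(Q, D) = 8/3
F(-11, -9)*(46 + (E(0, 5) + U(-4))*5) = 8*(46 + (-2*5 + √(1 - 4))*5)/3 = 8*(46 + (-10 + √(-3))*5)/3 = 8*(46 + (-10 + I*√3)*5)/3 = 8*(46 + (-50 + 5*I*√3))/3 = 8*(-4 + 5*I*√3)/3 = -32/3 + 40*I*√3/3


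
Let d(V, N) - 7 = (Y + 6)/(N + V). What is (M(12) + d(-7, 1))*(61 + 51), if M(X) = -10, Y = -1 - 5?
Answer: -336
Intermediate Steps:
Y = -6
d(V, N) = 7 (d(V, N) = 7 + (-6 + 6)/(N + V) = 7 + 0/(N + V) = 7 + 0 = 7)
(M(12) + d(-7, 1))*(61 + 51) = (-10 + 7)*(61 + 51) = -3*112 = -336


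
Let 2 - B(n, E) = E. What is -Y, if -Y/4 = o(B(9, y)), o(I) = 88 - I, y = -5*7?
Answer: 204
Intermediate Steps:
y = -35
B(n, E) = 2 - E
Y = -204 (Y = -4*(88 - (2 - 1*(-35))) = -4*(88 - (2 + 35)) = -4*(88 - 1*37) = -4*(88 - 37) = -4*51 = -204)
-Y = -1*(-204) = 204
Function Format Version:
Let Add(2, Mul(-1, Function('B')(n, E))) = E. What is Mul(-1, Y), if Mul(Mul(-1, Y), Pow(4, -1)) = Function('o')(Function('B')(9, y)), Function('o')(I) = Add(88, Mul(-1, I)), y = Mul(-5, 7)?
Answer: 204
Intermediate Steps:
y = -35
Function('B')(n, E) = Add(2, Mul(-1, E))
Y = -204 (Y = Mul(-4, Add(88, Mul(-1, Add(2, Mul(-1, -35))))) = Mul(-4, Add(88, Mul(-1, Add(2, 35)))) = Mul(-4, Add(88, Mul(-1, 37))) = Mul(-4, Add(88, -37)) = Mul(-4, 51) = -204)
Mul(-1, Y) = Mul(-1, -204) = 204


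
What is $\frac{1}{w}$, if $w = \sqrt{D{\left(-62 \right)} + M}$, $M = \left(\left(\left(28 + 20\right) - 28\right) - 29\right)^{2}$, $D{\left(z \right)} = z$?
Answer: $\frac{\sqrt{19}}{19} \approx 0.22942$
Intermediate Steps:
$M = 81$ ($M = \left(\left(48 - 28\right) - 29\right)^{2} = \left(20 - 29\right)^{2} = \left(-9\right)^{2} = 81$)
$w = \sqrt{19}$ ($w = \sqrt{-62 + 81} = \sqrt{19} \approx 4.3589$)
$\frac{1}{w} = \frac{1}{\sqrt{19}} = \frac{\sqrt{19}}{19}$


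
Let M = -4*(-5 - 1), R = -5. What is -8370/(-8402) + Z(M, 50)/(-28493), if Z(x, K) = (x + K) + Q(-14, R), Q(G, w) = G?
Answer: 118991145/119699093 ≈ 0.99409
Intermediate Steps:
M = 24 (M = -4*(-6) = 24)
Z(x, K) = -14 + K + x (Z(x, K) = (x + K) - 14 = (K + x) - 14 = -14 + K + x)
-8370/(-8402) + Z(M, 50)/(-28493) = -8370/(-8402) + (-14 + 50 + 24)/(-28493) = -8370*(-1/8402) + 60*(-1/28493) = 4185/4201 - 60/28493 = 118991145/119699093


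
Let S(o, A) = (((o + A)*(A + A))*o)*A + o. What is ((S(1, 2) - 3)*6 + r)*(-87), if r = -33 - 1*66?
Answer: -2871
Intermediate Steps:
r = -99 (r = -33 - 66 = -99)
S(o, A) = o + 2*o*A²*(A + o) (S(o, A) = (((A + o)*(2*A))*o)*A + o = ((2*A*(A + o))*o)*A + o = (2*A*o*(A + o))*A + o = 2*o*A²*(A + o) + o = o + 2*o*A²*(A + o))
((S(1, 2) - 3)*6 + r)*(-87) = ((1*(1 + 2*2³ + 2*1*2²) - 3)*6 - 99)*(-87) = ((1*(1 + 2*8 + 2*1*4) - 3)*6 - 99)*(-87) = ((1*(1 + 16 + 8) - 3)*6 - 99)*(-87) = ((1*25 - 3)*6 - 99)*(-87) = ((25 - 3)*6 - 99)*(-87) = (22*6 - 99)*(-87) = (132 - 99)*(-87) = 33*(-87) = -2871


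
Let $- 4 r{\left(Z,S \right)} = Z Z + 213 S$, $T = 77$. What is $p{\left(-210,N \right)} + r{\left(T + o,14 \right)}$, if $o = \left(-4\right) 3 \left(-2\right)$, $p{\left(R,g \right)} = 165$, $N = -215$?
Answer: $- \frac{12523}{4} \approx -3130.8$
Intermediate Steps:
$o = 24$ ($o = \left(-12\right) \left(-2\right) = 24$)
$r{\left(Z,S \right)} = - \frac{213 S}{4} - \frac{Z^{2}}{4}$ ($r{\left(Z,S \right)} = - \frac{Z Z + 213 S}{4} = - \frac{Z^{2} + 213 S}{4} = - \frac{213 S}{4} - \frac{Z^{2}}{4}$)
$p{\left(-210,N \right)} + r{\left(T + o,14 \right)} = 165 - \left(\frac{1491}{2} + \frac{\left(77 + 24\right)^{2}}{4}\right) = 165 - \left(\frac{1491}{2} + \frac{101^{2}}{4}\right) = 165 - \frac{13183}{4} = - \frac{12523}{4}$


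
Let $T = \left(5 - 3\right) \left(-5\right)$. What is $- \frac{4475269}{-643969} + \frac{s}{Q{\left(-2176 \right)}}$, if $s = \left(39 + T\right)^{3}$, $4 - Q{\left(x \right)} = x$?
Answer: $\frac{25461846361}{1403852420} \approx 18.137$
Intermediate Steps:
$Q{\left(x \right)} = 4 - x$
$T = -10$ ($T = 2 \left(-5\right) = -10$)
$s = 24389$ ($s = \left(39 - 10\right)^{3} = 29^{3} = 24389$)
$- \frac{4475269}{-643969} + \frac{s}{Q{\left(-2176 \right)}} = - \frac{4475269}{-643969} + \frac{24389}{4 - -2176} = \left(-4475269\right) \left(- \frac{1}{643969}\right) + \frac{24389}{4 + 2176} = \frac{4475269}{643969} + \frac{24389}{2180} = \frac{25461846361}{1403852420}$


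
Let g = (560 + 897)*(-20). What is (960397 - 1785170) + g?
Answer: -853913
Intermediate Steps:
g = -29140 (g = 1457*(-20) = -29140)
(960397 - 1785170) + g = (960397 - 1785170) - 29140 = -824773 - 29140 = -853913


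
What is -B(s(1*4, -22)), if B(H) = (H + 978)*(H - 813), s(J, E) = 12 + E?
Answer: 796664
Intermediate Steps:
B(H) = (-813 + H)*(978 + H) (B(H) = (978 + H)*(-813 + H) = (-813 + H)*(978 + H))
-B(s(1*4, -22)) = -(-795114 + (12 - 22)**2 + 165*(12 - 22)) = -(-795114 + (-10)**2 + 165*(-10)) = -(-795114 + 100 - 1650) = -1*(-796664) = 796664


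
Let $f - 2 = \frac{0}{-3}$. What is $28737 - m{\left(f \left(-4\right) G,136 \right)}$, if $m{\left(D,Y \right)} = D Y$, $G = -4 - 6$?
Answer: $17857$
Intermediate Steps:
$f = 2$ ($f = 2 + \frac{0}{-3} = 2 + 0 \left(- \frac{1}{3}\right) = 2 + 0 = 2$)
$G = -10$ ($G = -4 - 6 = -10$)
$28737 - m{\left(f \left(-4\right) G,136 \right)} = 28737 - 2 \left(-4\right) \left(-10\right) 136 = 28737 - \left(-8\right) \left(-10\right) 136 = 28737 - 80 \cdot 136 = 28737 - 10880 = 17857$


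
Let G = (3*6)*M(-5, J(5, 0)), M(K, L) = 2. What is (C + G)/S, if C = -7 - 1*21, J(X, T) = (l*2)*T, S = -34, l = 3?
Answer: -4/17 ≈ -0.23529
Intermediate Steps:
J(X, T) = 6*T (J(X, T) = (3*2)*T = 6*T)
C = -28 (C = -7 - 21 = -28)
G = 36 (G = (3*6)*2 = 18*2 = 36)
(C + G)/S = (-28 + 36)/(-34) = 8*(-1/34) = -4/17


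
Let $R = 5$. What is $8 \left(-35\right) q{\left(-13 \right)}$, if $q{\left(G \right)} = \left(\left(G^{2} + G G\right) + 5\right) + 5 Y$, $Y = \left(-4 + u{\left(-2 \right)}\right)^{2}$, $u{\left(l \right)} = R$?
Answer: $-97440$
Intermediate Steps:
$u{\left(l \right)} = 5$
$Y = 1$ ($Y = \left(-4 + 5\right)^{2} = 1^{2} = 1$)
$q{\left(G \right)} = 10 + 2 G^{2}$ ($q{\left(G \right)} = \left(\left(G^{2} + G G\right) + 5\right) + 5 \cdot 1 = \left(\left(G^{2} + G^{2}\right) + 5\right) + 5 = \left(2 G^{2} + 5\right) + 5 = \left(5 + 2 G^{2}\right) + 5 = 10 + 2 G^{2}$)
$8 \left(-35\right) q{\left(-13 \right)} = 8 \left(-35\right) \left(10 + 2 \left(-13\right)^{2}\right) = - 280 \left(10 + 2 \cdot 169\right) = - 280 \left(10 + 338\right) = \left(-280\right) 348 = -97440$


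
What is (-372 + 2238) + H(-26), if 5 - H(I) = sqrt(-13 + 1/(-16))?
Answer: 1871 - I*sqrt(209)/4 ≈ 1871.0 - 3.6142*I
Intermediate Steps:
H(I) = 5 - I*sqrt(209)/4 (H(I) = 5 - sqrt(-13 + 1/(-16)) = 5 - sqrt(-13 - 1/16) = 5 - sqrt(-209/16) = 5 - I*sqrt(209)/4)
(-372 + 2238) + H(-26) = (-372 + 2238) + (5 - I*sqrt(209)/4) = 1866 + (5 - I*sqrt(209)/4) = 1871 - I*sqrt(209)/4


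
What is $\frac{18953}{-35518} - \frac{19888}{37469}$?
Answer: $- \frac{1416531941}{1330823942} \approx -1.0644$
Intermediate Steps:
$\frac{18953}{-35518} - \frac{19888}{37469} = 18953 \left(- \frac{1}{35518}\right) - \frac{19888}{37469} = - \frac{18953}{35518} - \frac{19888}{37469} = - \frac{1416531941}{1330823942}$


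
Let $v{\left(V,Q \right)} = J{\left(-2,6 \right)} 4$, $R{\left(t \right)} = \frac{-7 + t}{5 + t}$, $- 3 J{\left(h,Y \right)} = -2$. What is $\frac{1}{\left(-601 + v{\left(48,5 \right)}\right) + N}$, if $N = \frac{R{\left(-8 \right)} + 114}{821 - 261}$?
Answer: $- \frac{240}{143549} \approx -0.0016719$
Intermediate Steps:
$J{\left(h,Y \right)} = \frac{2}{3}$ ($J{\left(h,Y \right)} = \left(- \frac{1}{3}\right) \left(-2\right) = \frac{2}{3}$)
$R{\left(t \right)} = \frac{-7 + t}{5 + t}$
$v{\left(V,Q \right)} = \frac{8}{3}$ ($v{\left(V,Q \right)} = \frac{2}{3} \cdot 4 = \frac{8}{3}$)
$N = \frac{17}{80}$ ($N = \frac{\frac{-7 - 8}{5 - 8} + 114}{821 - 261} = \frac{\frac{1}{-3} \left(-15\right) + 114}{560} = \left(\left(- \frac{1}{3}\right) \left(-15\right) + 114\right) \frac{1}{560} = \left(5 + 114\right) \frac{1}{560} = 119 \cdot \frac{1}{560} = \frac{17}{80} \approx 0.2125$)
$\frac{1}{\left(-601 + v{\left(48,5 \right)}\right) + N} = \frac{1}{\left(-601 + \frac{8}{3}\right) + \frac{17}{80}} = \frac{1}{- \frac{1795}{3} + \frac{17}{80}} = \frac{1}{- \frac{143549}{240}} = - \frac{240}{143549}$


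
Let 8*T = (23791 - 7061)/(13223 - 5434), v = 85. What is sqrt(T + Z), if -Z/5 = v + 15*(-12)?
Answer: sqrt(115335344885)/15578 ≈ 21.801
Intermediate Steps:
T = 8365/31156 (T = ((23791 - 7061)/(13223 - 5434))/8 = (16730/7789)/8 = (16730*(1/7789))/8 = (1/8)*(16730/7789) = 8365/31156 ≈ 0.26849)
Z = 475 (Z = -5*(85 + 15*(-12)) = -5*(85 - 180) = -5*(-95) = 475)
sqrt(T + Z) = sqrt(8365/31156 + 475) = sqrt(14807465/31156) = sqrt(115335344885)/15578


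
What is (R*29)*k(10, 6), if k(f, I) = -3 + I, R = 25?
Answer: 2175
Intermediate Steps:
(R*29)*k(10, 6) = (25*29)*(-3 + 6) = 725*3 = 2175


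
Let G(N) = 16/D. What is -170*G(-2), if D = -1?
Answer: 2720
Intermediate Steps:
G(N) = -16 (G(N) = 16/(-1) = 16*(-1) = -16)
-170*G(-2) = -170*(-16) = 2720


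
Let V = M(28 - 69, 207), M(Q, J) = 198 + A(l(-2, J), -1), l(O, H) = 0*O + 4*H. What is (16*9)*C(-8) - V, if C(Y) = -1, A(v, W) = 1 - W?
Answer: -344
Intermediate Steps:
l(O, H) = 4*H (l(O, H) = 0 + 4*H = 4*H)
M(Q, J) = 200 (M(Q, J) = 198 + (1 - 1*(-1)) = 198 + (1 + 1) = 198 + 2 = 200)
V = 200
(16*9)*C(-8) - V = (16*9)*(-1) - 1*200 = 144*(-1) - 200 = -144 - 200 = -344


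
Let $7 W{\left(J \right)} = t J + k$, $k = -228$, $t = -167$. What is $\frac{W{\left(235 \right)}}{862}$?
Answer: $- \frac{5639}{862} \approx -6.5418$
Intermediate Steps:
$W{\left(J \right)} = - \frac{228}{7} - \frac{167 J}{7}$ ($W{\left(J \right)} = \frac{- 167 J - 228}{7} = \frac{-228 - 167 J}{7} = - \frac{228}{7} - \frac{167 J}{7}$)
$\frac{W{\left(235 \right)}}{862} = \frac{- \frac{228}{7} - \frac{39245}{7}}{862} = \left(- \frac{228}{7} - \frac{39245}{7}\right) \frac{1}{862} = \left(-5639\right) \frac{1}{862} = - \frac{5639}{862}$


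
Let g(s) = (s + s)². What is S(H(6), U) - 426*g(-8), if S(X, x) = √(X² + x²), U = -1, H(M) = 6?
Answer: -109056 + √37 ≈ -1.0905e+5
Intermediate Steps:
g(s) = 4*s² (g(s) = (2*s)² = 4*s²)
S(H(6), U) - 426*g(-8) = √(6² + (-1)²) - 1704*(-8)² = √(36 + 1) - 1704*64 = √37 - 426*256 = √37 - 109056 = -109056 + √37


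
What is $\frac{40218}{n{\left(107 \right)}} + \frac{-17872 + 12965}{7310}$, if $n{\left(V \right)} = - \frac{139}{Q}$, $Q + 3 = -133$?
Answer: $\frac{39982444807}{1016090} \approx 39349.0$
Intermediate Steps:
$Q = -136$ ($Q = -3 - 133 = -136$)
$n{\left(V \right)} = \frac{139}{136}$ ($n{\left(V \right)} = - \frac{139}{-136} = \left(-139\right) \left(- \frac{1}{136}\right) = \frac{139}{136}$)
$\frac{40218}{n{\left(107 \right)}} + \frac{-17872 + 12965}{7310} = \frac{40218}{\frac{139}{136}} + \frac{-17872 + 12965}{7310} = 40218 \cdot \frac{136}{139} - \frac{4907}{7310} = \frac{5469648}{139} - \frac{4907}{7310} = \frac{39982444807}{1016090}$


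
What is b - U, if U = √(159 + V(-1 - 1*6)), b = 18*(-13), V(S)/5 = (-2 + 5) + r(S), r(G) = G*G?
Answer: -234 - √419 ≈ -254.47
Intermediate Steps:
r(G) = G²
V(S) = 15 + 5*S² (V(S) = 5*((-2 + 5) + S²) = 5*(3 + S²) = 15 + 5*S²)
b = -234
U = √419 (U = √(159 + (15 + 5*(-1 - 1*6)²)) = √(159 + (15 + 5*(-1 - 6)²)) = √(159 + (15 + 5*(-7)²)) = √(159 + (15 + 5*49)) = √(159 + (15 + 245)) = √(159 + 260) = √419 ≈ 20.469)
b - U = -234 - √419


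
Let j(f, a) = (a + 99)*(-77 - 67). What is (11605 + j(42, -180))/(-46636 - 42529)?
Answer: -23269/89165 ≈ -0.26097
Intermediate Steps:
j(f, a) = -14256 - 144*a (j(f, a) = (99 + a)*(-144) = -14256 - 144*a)
(11605 + j(42, -180))/(-46636 - 42529) = (11605 + (-14256 - 144*(-180)))/(-46636 - 42529) = (11605 + (-14256 + 25920))/(-89165) = (11605 + 11664)*(-1/89165) = 23269*(-1/89165) = -23269/89165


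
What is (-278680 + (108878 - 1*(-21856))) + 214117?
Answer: 66171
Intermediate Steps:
(-278680 + (108878 - 1*(-21856))) + 214117 = (-278680 + (108878 + 21856)) + 214117 = (-278680 + 130734) + 214117 = -147946 + 214117 = 66171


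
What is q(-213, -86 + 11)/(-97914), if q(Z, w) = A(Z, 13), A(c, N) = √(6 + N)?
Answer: -√19/97914 ≈ -4.4518e-5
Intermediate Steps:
q(Z, w) = √19 (q(Z, w) = √(6 + 13) = √19)
q(-213, -86 + 11)/(-97914) = √19/(-97914) = √19*(-1/97914) = -√19/97914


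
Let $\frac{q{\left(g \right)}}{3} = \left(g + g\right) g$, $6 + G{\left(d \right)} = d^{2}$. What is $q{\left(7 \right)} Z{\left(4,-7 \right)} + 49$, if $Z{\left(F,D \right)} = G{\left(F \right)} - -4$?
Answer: $4165$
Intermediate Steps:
$G{\left(d \right)} = -6 + d^{2}$
$q{\left(g \right)} = 6 g^{2}$ ($q{\left(g \right)} = 3 \left(g + g\right) g = 3 \cdot 2 g g = 3 \cdot 2 g^{2} = 6 g^{2}$)
$Z{\left(F,D \right)} = -2 + F^{2}$ ($Z{\left(F,D \right)} = \left(-6 + F^{2}\right) - -4 = \left(-6 + F^{2}\right) + 4 = -2 + F^{2}$)
$q{\left(7 \right)} Z{\left(4,-7 \right)} + 49 = 6 \cdot 7^{2} \left(-2 + 4^{2}\right) + 49 = 6 \cdot 49 \left(-2 + 16\right) + 49 = 294 \cdot 14 + 49 = 4116 + 49 = 4165$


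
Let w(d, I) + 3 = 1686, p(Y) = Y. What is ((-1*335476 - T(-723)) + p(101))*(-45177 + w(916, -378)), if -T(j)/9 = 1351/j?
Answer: 3515595141432/241 ≈ 1.4588e+10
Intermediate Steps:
w(d, I) = 1683 (w(d, I) = -3 + 1686 = 1683)
T(j) = -12159/j
((-1*335476 - T(-723)) + p(101))*(-45177 + w(916, -378)) = ((-1*335476 - (-12159)/(-723)) + 101)*(-45177 + 1683) = ((-335476 - (-12159)*(-1)/723) + 101)*(-43494) = ((-335476 - 1*4053/241) + 101)*(-43494) = ((-335476 - 4053/241) + 101)*(-43494) = (-80853769/241 + 101)*(-43494) = -80829428/241*(-43494) = 3515595141432/241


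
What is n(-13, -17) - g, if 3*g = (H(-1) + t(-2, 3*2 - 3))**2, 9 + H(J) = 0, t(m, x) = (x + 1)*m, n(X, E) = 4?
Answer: -277/3 ≈ -92.333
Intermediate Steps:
t(m, x) = m*(1 + x) (t(m, x) = (1 + x)*m = m*(1 + x))
H(J) = -9 (H(J) = -9 + 0 = -9)
g = 289/3 (g = (-9 - 2*(1 + (3*2 - 3)))**2/3 = (-9 - 2*(1 + (6 - 3)))**2/3 = (-9 - 2*(1 + 3))**2/3 = (-9 - 2*4)**2/3 = (-9 - 8)**2/3 = (1/3)*(-17)**2 = (1/3)*289 = 289/3 ≈ 96.333)
n(-13, -17) - g = 4 - 1*289/3 = 4 - 289/3 = -277/3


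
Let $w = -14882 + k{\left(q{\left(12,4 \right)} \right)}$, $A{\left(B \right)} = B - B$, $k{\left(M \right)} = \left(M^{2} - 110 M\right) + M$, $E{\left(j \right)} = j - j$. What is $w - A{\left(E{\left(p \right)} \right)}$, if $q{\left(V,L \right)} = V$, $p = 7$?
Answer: $-16046$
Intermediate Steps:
$E{\left(j \right)} = 0$
$k{\left(M \right)} = M^{2} - 109 M$
$A{\left(B \right)} = 0$
$w = -16046$ ($w = -14882 + 12 \left(-109 + 12\right) = -14882 + 12 \left(-97\right) = -14882 - 1164 = -16046$)
$w - A{\left(E{\left(p \right)} \right)} = -16046 - 0 = -16046 + 0 = -16046$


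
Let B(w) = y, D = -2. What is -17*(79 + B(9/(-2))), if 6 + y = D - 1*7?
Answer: -1088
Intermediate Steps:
y = -15 (y = -6 + (-2 - 1*7) = -6 + (-2 - 7) = -6 - 9 = -15)
B(w) = -15
-17*(79 + B(9/(-2))) = -17*(79 - 15) = -17*64 = -1088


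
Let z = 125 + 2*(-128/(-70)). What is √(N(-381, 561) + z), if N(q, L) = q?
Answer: 8*I*√4830/35 ≈ 15.885*I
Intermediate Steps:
z = 4503/35 (z = 125 + 2*(-128*(-1/70)) = 125 + 2*(64/35) = 125 + 128/35 = 4503/35 ≈ 128.66)
√(N(-381, 561) + z) = √(-381 + 4503/35) = √(-8832/35) = 8*I*√4830/35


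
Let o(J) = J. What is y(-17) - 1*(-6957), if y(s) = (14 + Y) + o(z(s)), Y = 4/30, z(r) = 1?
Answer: 104582/15 ≈ 6972.1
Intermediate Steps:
Y = 2/15 (Y = 4*(1/30) = 2/15 ≈ 0.13333)
y(s) = 227/15 (y(s) = (14 + 2/15) + 1 = 212/15 + 1 = 227/15)
y(-17) - 1*(-6957) = 227/15 - 1*(-6957) = 227/15 + 6957 = 104582/15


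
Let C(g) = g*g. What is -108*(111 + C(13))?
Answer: -30240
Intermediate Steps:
C(g) = g**2
-108*(111 + C(13)) = -108*(111 + 13**2) = -108*(111 + 169) = -108*280 = -30240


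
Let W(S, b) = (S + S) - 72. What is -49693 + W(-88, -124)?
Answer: -49941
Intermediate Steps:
W(S, b) = -72 + 2*S (W(S, b) = 2*S - 72 = -72 + 2*S)
-49693 + W(-88, -124) = -49693 + (-72 + 2*(-88)) = -49693 + (-72 - 176) = -49693 - 248 = -49941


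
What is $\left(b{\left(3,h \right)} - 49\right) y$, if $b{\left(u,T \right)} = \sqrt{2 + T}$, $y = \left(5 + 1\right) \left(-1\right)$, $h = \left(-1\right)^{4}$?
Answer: $294 - 6 \sqrt{3} \approx 283.61$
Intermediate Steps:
$h = 1$
$y = -6$ ($y = 6 \left(-1\right) = -6$)
$\left(b{\left(3,h \right)} - 49\right) y = \left(\sqrt{2 + 1} - 49\right) \left(-6\right) = \left(\sqrt{3} - 49\right) \left(-6\right) = \left(-49 + \sqrt{3}\right) \left(-6\right) = 294 - 6 \sqrt{3}$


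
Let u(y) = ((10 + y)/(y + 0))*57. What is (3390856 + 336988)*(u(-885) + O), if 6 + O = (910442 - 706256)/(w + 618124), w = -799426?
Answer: 327181229551032/1782803 ≈ 1.8352e+8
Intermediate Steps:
O = -215333/30217 (O = -6 + (910442 - 706256)/(-799426 + 618124) = -6 + 204186/(-181302) = -6 + 204186*(-1/181302) = -6 - 34031/30217 = -215333/30217 ≈ -7.1262)
u(y) = 57*(10 + y)/y (u(y) = ((10 + y)/y)*57 = 57*(10 + y)/y)
(3390856 + 336988)*(u(-885) + O) = (3390856 + 336988)*((57 + 570/(-885)) - 215333/30217) = 3727844*((57 + 570*(-1/885)) - 215333/30217) = 3727844*((57 - 38/59) - 215333/30217) = 3727844*(3325/59 - 215333/30217) = 3727844*(87766878/1782803) = 327181229551032/1782803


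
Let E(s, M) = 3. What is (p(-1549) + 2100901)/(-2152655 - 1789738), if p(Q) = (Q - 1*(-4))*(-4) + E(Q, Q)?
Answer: -301012/563199 ≈ -0.53447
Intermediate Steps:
p(Q) = -13 - 4*Q (p(Q) = (Q - 1*(-4))*(-4) + 3 = (Q + 4)*(-4) + 3 = (4 + Q)*(-4) + 3 = (-16 - 4*Q) + 3 = -13 - 4*Q)
(p(-1549) + 2100901)/(-2152655 - 1789738) = ((-13 - 4*(-1549)) + 2100901)/(-2152655 - 1789738) = ((-13 + 6196) + 2100901)/(-3942393) = (6183 + 2100901)*(-1/3942393) = 2107084*(-1/3942393) = -301012/563199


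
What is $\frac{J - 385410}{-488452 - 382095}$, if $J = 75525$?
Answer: $\frac{309885}{870547} \approx 0.35597$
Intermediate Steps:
$\frac{J - 385410}{-488452 - 382095} = \frac{75525 - 385410}{-488452 - 382095} = - \frac{309885}{-870547} = \left(-309885\right) \left(- \frac{1}{870547}\right) = \frac{309885}{870547}$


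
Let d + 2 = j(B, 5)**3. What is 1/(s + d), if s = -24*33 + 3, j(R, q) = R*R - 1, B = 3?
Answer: -1/279 ≈ -0.0035842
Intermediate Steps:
j(R, q) = -1 + R**2 (j(R, q) = R**2 - 1 = -1 + R**2)
s = -789 (s = -792 + 3 = -789)
d = 510 (d = -2 + (-1 + 3**2)**3 = -2 + (-1 + 9)**3 = -2 + 8**3 = -2 + 512 = 510)
1/(s + d) = 1/(-789 + 510) = 1/(-279) = -1/279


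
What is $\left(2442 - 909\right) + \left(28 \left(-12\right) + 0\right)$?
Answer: $1197$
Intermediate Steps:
$\left(2442 - 909\right) + \left(28 \left(-12\right) + 0\right) = \left(2442 - 909\right) + \left(-336 + 0\right) = 1533 - 336 = 1197$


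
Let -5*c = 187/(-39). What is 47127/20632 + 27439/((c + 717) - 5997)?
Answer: -61880535909/21238849016 ≈ -2.9136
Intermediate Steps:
c = 187/195 (c = -187/(5*(-39)) = -(-1)*187/195 = -1/5*(-187/39) = 187/195 ≈ 0.95897)
47127/20632 + 27439/((c + 717) - 5997) = 47127/20632 + 27439/((187/195 + 717) - 5997) = 47127*(1/20632) + 27439/(140002/195 - 5997) = 47127/20632 + 27439/(-1029413/195) = 47127/20632 + 27439*(-195/1029413) = 47127/20632 - 5350605/1029413 = -61880535909/21238849016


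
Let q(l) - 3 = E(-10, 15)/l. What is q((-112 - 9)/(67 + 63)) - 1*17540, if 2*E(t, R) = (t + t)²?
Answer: -2147977/121 ≈ -17752.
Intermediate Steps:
E(t, R) = 2*t² (E(t, R) = (t + t)²/2 = (2*t)²/2 = (4*t²)/2 = 2*t²)
q(l) = 3 + 200/l (q(l) = 3 + (2*(-10)²)/l = 3 + (2*100)/l = 3 + 200/l)
q((-112 - 9)/(67 + 63)) - 1*17540 = (3 + 200/(((-112 - 9)/(67 + 63)))) - 1*17540 = (3 + 200/((-121/130))) - 17540 = (3 + 200/((-121*1/130))) - 17540 = (3 + 200/(-121/130)) - 17540 = (3 + 200*(-130/121)) - 17540 = (3 - 26000/121) - 17540 = -25637/121 - 17540 = -2147977/121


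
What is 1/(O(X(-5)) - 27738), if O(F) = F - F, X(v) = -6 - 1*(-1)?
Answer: -1/27738 ≈ -3.6052e-5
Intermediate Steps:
X(v) = -5 (X(v) = -6 + 1 = -5)
O(F) = 0
1/(O(X(-5)) - 27738) = 1/(0 - 27738) = 1/(-27738) = -1/27738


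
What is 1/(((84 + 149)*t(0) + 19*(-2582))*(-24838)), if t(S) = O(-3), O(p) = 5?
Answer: 1/1189566334 ≈ 8.4064e-10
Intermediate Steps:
t(S) = 5
1/(((84 + 149)*t(0) + 19*(-2582))*(-24838)) = 1/(((84 + 149)*5 + 19*(-2582))*(-24838)) = -1/24838/(233*5 - 49058) = -1/24838/(1165 - 49058) = -1/24838/(-47893) = -1/47893*(-1/24838) = 1/1189566334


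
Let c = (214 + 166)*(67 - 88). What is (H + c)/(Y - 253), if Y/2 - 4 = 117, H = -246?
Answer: 8226/11 ≈ 747.82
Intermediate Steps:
Y = 242 (Y = 8 + 2*117 = 8 + 234 = 242)
c = -7980 (c = 380*(-21) = -7980)
(H + c)/(Y - 253) = (-246 - 7980)/(242 - 253) = -8226/(-11) = -8226*(-1/11) = 8226/11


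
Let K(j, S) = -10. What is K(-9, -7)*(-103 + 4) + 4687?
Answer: 5677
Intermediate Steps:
K(-9, -7)*(-103 + 4) + 4687 = -10*(-103 + 4) + 4687 = -10*(-99) + 4687 = 990 + 4687 = 5677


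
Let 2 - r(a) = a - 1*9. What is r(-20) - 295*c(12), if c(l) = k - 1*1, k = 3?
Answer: -559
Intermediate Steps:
r(a) = 11 - a (r(a) = 2 - (a - 1*9) = 2 - (a - 9) = 2 - (-9 + a) = 2 + (9 - a) = 11 - a)
c(l) = 2 (c(l) = 3 - 1*1 = 3 - 1 = 2)
r(-20) - 295*c(12) = (11 - 1*(-20)) - 295*2 = (11 + 20) - 590 = 31 - 590 = -559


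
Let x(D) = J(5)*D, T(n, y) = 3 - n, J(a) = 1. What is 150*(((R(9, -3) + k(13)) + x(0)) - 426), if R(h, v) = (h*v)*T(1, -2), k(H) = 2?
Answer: -71700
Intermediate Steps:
R(h, v) = 2*h*v (R(h, v) = (h*v)*(3 - 1*1) = (h*v)*(3 - 1) = (h*v)*2 = 2*h*v)
x(D) = D (x(D) = 1*D = D)
150*(((R(9, -3) + k(13)) + x(0)) - 426) = 150*(((2*9*(-3) + 2) + 0) - 426) = 150*(((-54 + 2) + 0) - 426) = 150*((-52 + 0) - 426) = 150*(-52 - 426) = 150*(-478) = -71700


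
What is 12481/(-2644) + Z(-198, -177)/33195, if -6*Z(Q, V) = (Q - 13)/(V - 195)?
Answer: -231183331081/48974309640 ≈ -4.7205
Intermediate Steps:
Z(Q, V) = -(-13 + Q)/(6*(-195 + V)) (Z(Q, V) = -(Q - 13)/(6*(V - 195)) = -(-13 + Q)/(6*(-195 + V)))
12481/(-2644) + Z(-198, -177)/33195 = 12481/(-2644) + ((13 - 1*(-198))/(6*(-195 - 177)))/33195 = 12481*(-1/2644) + ((1/6)*(13 + 198)/(-372))*(1/33195) = -12481/2644 + ((1/6)*(-1/372)*211)*(1/33195) = -12481/2644 - 211/2232*1/33195 = -12481/2644 - 211/74091240 = -231183331081/48974309640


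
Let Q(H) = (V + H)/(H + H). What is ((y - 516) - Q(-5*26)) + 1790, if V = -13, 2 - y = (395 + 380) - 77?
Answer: 11549/20 ≈ 577.45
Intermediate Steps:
y = -696 (y = 2 - ((395 + 380) - 77) = 2 - (775 - 77) = 2 - 1*698 = 2 - 698 = -696)
Q(H) = (-13 + H)/(2*H) (Q(H) = (-13 + H)/(H + H) = (-13 + H)/((2*H)) = (-13 + H)*(1/(2*H)) = (-13 + H)/(2*H))
((y - 516) - Q(-5*26)) + 1790 = ((-696 - 516) - (-13 - 5*26)/(2*((-5*26)))) + 1790 = (-1212 - (-13 - 130)/(2*(-130))) + 1790 = (-1212 - (-1)*(-143)/(2*130)) + 1790 = (-1212 - 1*11/20) + 1790 = (-1212 - 11/20) + 1790 = -24251/20 + 1790 = 11549/20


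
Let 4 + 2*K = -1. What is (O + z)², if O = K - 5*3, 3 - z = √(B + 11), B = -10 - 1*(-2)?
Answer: 853/4 + 29*√3 ≈ 263.48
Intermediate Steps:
B = -8 (B = -10 + 2 = -8)
K = -5/2 (K = -2 + (½)*(-1) = -2 - ½ = -5/2 ≈ -2.5000)
z = 3 - √3 (z = 3 - √(-8 + 11) = 3 - √3 ≈ 1.2680)
O = -35/2 (O = -5/2 - 5*3 = -5/2 - 15 = -35/2 ≈ -17.500)
(O + z)² = (-35/2 + (3 - √3))² = (-29/2 - √3)²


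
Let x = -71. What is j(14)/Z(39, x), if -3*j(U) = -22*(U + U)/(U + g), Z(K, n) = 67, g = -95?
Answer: -616/16281 ≈ -0.037836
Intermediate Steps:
j(U) = 44*U/(3*(-95 + U)) (j(U) = -(-22)/(3*((U - 95)/(U + U))) = -(-22)/(3*((-95 + U)/((2*U)))) = -(-22)/(3*((-95 + U)*(1/(2*U)))) = -(-22)/(3*((-95 + U)/(2*U))) = -(-22)*2*U/(-95 + U)/3 = -(-44)*U/(3*(-95 + U)) = 44*U/(3*(-95 + U)))
j(14)/Z(39, x) = ((44/3)*14/(-95 + 14))/67 = ((44/3)*14/(-81))*(1/67) = ((44/3)*14*(-1/81))*(1/67) = -616/243*1/67 = -616/16281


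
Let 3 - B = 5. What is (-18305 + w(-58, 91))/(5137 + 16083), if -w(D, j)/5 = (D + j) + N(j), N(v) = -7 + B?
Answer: -3685/4244 ≈ -0.86828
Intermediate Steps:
B = -2 (B = 3 - 1*5 = 3 - 5 = -2)
N(v) = -9 (N(v) = -7 - 2 = -9)
w(D, j) = 45 - 5*D - 5*j (w(D, j) = -5*((D + j) - 9) = -5*(-9 + D + j) = 45 - 5*D - 5*j)
(-18305 + w(-58, 91))/(5137 + 16083) = (-18305 + (45 - 5*(-58) - 5*91))/(5137 + 16083) = (-18305 + (45 + 290 - 455))/21220 = (-18305 - 120)*(1/21220) = -18425*1/21220 = -3685/4244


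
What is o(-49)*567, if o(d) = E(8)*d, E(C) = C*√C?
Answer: -444528*√2 ≈ -6.2866e+5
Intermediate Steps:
E(C) = C^(3/2)
o(d) = 16*d*√2 (o(d) = 8^(3/2)*d = (16*√2)*d = 16*d*√2)
o(-49)*567 = (16*(-49)*√2)*567 = -784*√2*567 = -444528*√2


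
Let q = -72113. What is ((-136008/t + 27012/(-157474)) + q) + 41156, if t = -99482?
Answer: -121237080341967/3916457117 ≈ -30956.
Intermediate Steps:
((-136008/t + 27012/(-157474)) + q) + 41156 = ((-136008/(-99482) + 27012/(-157474)) - 72113) + 41156 = ((-136008*(-1/99482) + 27012*(-1/157474)) - 72113) + 41156 = ((68004/49741 - 13506/78737) - 72113) + 41156 = (4682629002/3916457117 - 72113) + 41156 = -282422789449219/3916457117 + 41156 = -121237080341967/3916457117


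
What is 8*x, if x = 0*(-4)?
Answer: 0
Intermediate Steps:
x = 0
8*x = 8*0 = 0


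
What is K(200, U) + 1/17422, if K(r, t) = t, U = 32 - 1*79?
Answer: -818833/17422 ≈ -47.000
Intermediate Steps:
U = -47 (U = 32 - 79 = -47)
K(200, U) + 1/17422 = -47 + 1/17422 = -818833/17422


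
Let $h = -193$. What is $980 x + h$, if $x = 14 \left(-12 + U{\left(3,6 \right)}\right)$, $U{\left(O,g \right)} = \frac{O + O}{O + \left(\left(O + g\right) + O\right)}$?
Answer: $-159345$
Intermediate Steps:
$U{\left(O,g \right)} = \frac{2 O}{g + 3 O}$ ($U{\left(O,g \right)} = \frac{2 O}{O + \left(g + 2 O\right)} = \frac{2 O}{g + 3 O}$)
$x = - \frac{812}{5}$ ($x = 14 \left(-12 + 2 \cdot 3 \frac{1}{6 + 3 \cdot 3}\right) = 14 \left(-12 + 2 \cdot 3 \frac{1}{6 + 9}\right) = 14 \left(-12 + 2 \cdot 3 \cdot \frac{1}{15}\right) = 14 \left(-12 + \frac{2}{5}\right) = 14 \left(- \frac{58}{5}\right) = - \frac{812}{5} \approx -162.4$)
$980 x + h = 980 \left(- \frac{812}{5}\right) - 193 = -159152 - 193 = -159345$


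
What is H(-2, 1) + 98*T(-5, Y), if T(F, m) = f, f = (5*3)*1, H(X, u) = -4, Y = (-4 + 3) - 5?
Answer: 1466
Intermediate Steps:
Y = -6 (Y = -1 - 5 = -6)
f = 15 (f = 15*1 = 15)
T(F, m) = 15
H(-2, 1) + 98*T(-5, Y) = -4 + 98*15 = -4 + 1470 = 1466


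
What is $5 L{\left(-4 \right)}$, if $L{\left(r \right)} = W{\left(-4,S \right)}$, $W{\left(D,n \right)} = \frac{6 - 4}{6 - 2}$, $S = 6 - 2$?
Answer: $\frac{5}{2} \approx 2.5$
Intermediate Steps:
$S = 4$ ($S = 6 - 2 = 4$)
$W{\left(D,n \right)} = \frac{1}{2}$ ($W{\left(D,n \right)} = \frac{2}{4} = 2 \cdot \frac{1}{4} = \frac{1}{2}$)
$L{\left(r \right)} = \frac{1}{2}$
$5 L{\left(-4 \right)} = 5 \cdot \frac{1}{2} = \frac{5}{2}$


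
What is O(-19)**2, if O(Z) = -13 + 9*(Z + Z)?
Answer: 126025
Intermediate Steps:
O(Z) = -13 + 18*Z (O(Z) = -13 + 9*(2*Z) = -13 + 18*Z)
O(-19)**2 = (-13 + 18*(-19))**2 = (-13 - 342)**2 = (-355)**2 = 126025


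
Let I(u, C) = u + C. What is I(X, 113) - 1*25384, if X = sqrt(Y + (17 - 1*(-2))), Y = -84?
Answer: -25271 + I*sqrt(65) ≈ -25271.0 + 8.0623*I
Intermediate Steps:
X = I*sqrt(65) (X = sqrt(-84 + (17 - 1*(-2))) = sqrt(-84 + (17 + 2)) = sqrt(-84 + 19) = sqrt(-65) = I*sqrt(65) ≈ 8.0623*I)
I(u, C) = C + u
I(X, 113) - 1*25384 = (113 + I*sqrt(65)) - 1*25384 = (113 + I*sqrt(65)) - 25384 = -25271 + I*sqrt(65)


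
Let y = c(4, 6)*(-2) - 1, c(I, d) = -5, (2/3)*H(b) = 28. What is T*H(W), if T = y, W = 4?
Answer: 378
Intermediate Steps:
H(b) = 42 (H(b) = (3/2)*28 = 42)
y = 9 (y = -5*(-2) - 1 = 10 - 1 = 9)
T = 9
T*H(W) = 9*42 = 378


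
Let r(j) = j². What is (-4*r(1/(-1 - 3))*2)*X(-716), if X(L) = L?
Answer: 358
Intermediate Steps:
(-4*r(1/(-1 - 3))*2)*X(-716) = (-4/(-1 - 3)²*2)*(-716) = (-4*(1/(-4))²*2)*(-716) = (-4*(-¼)²*2)*(-716) = (-4*1/16*2)*(-716) = -¼*2*(-716) = -½*(-716) = 358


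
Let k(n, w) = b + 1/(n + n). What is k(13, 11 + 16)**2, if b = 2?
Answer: 2809/676 ≈ 4.1553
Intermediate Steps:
k(n, w) = 2 + 1/(2*n) (k(n, w) = 2 + 1/(n + n) = 2 + 1/(2*n))
k(13, 11 + 16)**2 = (2 + (1/2)/13)**2 = (2 + (1/2)*(1/13))**2 = (2 + 1/26)**2 = (53/26)**2 = 2809/676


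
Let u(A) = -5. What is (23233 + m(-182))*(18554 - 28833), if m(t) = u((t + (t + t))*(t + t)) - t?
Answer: -240631390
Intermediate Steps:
m(t) = -5 - t
(23233 + m(-182))*(18554 - 28833) = (23233 + (-5 - 1*(-182)))*(18554 - 28833) = (23233 + (-5 + 182))*(-10279) = (23233 + 177)*(-10279) = 23410*(-10279) = -240631390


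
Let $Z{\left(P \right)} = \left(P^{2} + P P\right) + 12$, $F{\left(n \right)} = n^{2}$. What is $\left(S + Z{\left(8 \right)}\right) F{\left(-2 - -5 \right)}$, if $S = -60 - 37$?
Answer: $387$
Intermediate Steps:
$Z{\left(P \right)} = 12 + 2 P^{2}$ ($Z{\left(P \right)} = \left(P^{2} + P^{2}\right) + 12 = 2 P^{2} + 12 = 12 + 2 P^{2}$)
$S = -97$
$\left(S + Z{\left(8 \right)}\right) F{\left(-2 - -5 \right)} = \left(-97 + \left(12 + 2 \cdot 8^{2}\right)\right) \left(-2 - -5\right)^{2} = \left(-97 + \left(12 + 2 \cdot 64\right)\right) \left(-2 + 5\right)^{2} = \left(-97 + \left(12 + 128\right)\right) 3^{2} = \left(-97 + 140\right) 9 = 43 \cdot 9 = 387$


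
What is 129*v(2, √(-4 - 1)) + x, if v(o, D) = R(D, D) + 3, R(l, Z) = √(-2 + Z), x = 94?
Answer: 481 + 129*√(-2 + I*√5) ≈ 572.22 + 203.97*I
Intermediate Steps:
v(o, D) = 3 + √(-2 + D) (v(o, D) = √(-2 + D) + 3 = 3 + √(-2 + D))
129*v(2, √(-4 - 1)) + x = 129*(3 + √(-2 + √(-4 - 1))) + 94 = 129*(3 + √(-2 + √(-5))) + 94 = 129*(3 + √(-2 + I*√5)) + 94 = (387 + 129*√(-2 + I*√5)) + 94 = 481 + 129*√(-2 + I*√5)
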